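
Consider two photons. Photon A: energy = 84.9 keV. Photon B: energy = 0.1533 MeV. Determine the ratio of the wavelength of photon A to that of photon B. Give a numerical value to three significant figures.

1.81

λ_A = 1.460e-11 m (from energy = 84.9 keV, via λ = hc/E).
λ_B = 8.088e-12 m (from energy = 0.1533 MeV, via λ = hc/E).
Ratio = 1.460e-11 / 8.088e-12 = 1.81.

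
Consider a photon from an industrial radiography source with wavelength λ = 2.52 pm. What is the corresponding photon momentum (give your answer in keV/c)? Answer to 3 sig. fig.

492 keV/c

Use h = 6.62607015e-34 J·s, c = 2.99792458e8 m/s, 1 eV = 1.602176634e-19 J.
Convert to SI: λ = 2.52 pm = 2.52e-12 m.
Since p = h/λ for a photon, p = 2.629e-22 kg·m/s.
Converting to keV/c: p = 492.0 keV/c ≈ 492 keV/c.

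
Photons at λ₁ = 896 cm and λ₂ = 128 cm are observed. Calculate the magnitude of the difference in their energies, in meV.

8.30 × 10^-4 meV

Using E = hc/λ: E₁ = 2.217 × 10^-26 J, E₂ = 1.552 × 10^-25 J.
|ΔE| = |2.217 × 10^-26 − 1.552 × 10^-25| = 1.33 × 10^-25 J = 8.30 × 10^-4 meV.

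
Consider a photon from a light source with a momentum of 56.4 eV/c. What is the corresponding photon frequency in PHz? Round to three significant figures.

13.6 PHz

Take h = 6.62607015e-34 J·s, c = 2.99792458e8 m/s, 1 eV = 1.602176634e-19 J.
First convert: p = 56.4 eV/c = 3.0142e-26 kg·m/s.
For a photon f = pc/h, so f = 1.364e16 Hz.
Converting to PHz: f = 13.64 PHz ≈ 13.6 PHz.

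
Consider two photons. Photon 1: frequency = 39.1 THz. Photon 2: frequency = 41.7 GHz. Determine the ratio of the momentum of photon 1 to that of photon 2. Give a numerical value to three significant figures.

p_1 = 8.642e-29 kg·m/s (from frequency = 39.1 THz, via p = hf/c).
p_2 = 9.217e-32 kg·m/s (from frequency = 41.7 GHz, via p = hf/c).
Ratio = 8.642e-29 / 9.217e-32 = 938.

938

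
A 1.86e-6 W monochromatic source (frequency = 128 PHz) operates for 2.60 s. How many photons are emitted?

Total energy: E_total = P·t = 1.86e-6 × 2.60 = 4.836e-6 J.
Per-photon energy: E = 8.481e-17 J.
N = E_total / E_photon = 5.70e10.

5.70e10 photons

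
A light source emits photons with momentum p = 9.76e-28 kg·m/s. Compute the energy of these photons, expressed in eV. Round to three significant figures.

1.83 eV

Use c = 2.99792458e8 m/s, 1 eV = 1.602176634e-19 J.
Since E = pc for a photon, E = 2.926e-19 J.
Converting to eV: E = 1.826 eV ≈ 1.83 eV.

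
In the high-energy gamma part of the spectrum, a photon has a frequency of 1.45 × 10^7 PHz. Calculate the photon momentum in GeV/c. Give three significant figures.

(h = 6.62607015 × 10^-34 J·s, c = 2.99792458 × 10^8 m/s, 1 eV = 1.602176634 × 10^-19 J.)
First convert: f = 1.45 × 10^7 PHz = 1.45 × 10^22 Hz.
The photon relation is p = hf/c, giving p = 3.205 × 10^-20 kg·m/s.
Converting to GeV/c: p = 0.05997 GeV/c ≈ 0.0600 GeV/c.

0.0600 GeV/c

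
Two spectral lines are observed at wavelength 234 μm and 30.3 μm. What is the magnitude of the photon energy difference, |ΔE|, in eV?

0.0356 eV

Using E = hc/λ: E₁ = 8.489 × 10^-22 J, E₂ = 6.556 × 10^-21 J.
|ΔE| = |8.489 × 10^-22 − 6.556 × 10^-21| = 5.71 × 10^-21 J = 0.0356 eV.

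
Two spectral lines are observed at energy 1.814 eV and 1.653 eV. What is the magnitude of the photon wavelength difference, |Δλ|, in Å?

Using λ = hc/E: λ₁ = 6.8349·10^-7 m, λ₂ = 7.5006·10^-7 m.
|Δλ| = |6.8349·10^-7 − 7.5006·10^-7| = 6.66·10^-8 m = 666 Å.

666 Å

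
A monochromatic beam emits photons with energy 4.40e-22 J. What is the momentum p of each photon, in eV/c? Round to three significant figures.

Apply p = E/c: p = 1.468e-30 kg·m/s.
Converting to eV/c: p = 0.002746 eV/c ≈ 2.75e-3 eV/c.

2.75e-3 eV/c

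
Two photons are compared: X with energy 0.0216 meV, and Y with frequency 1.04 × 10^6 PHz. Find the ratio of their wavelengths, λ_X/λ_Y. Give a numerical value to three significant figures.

1.99 × 10^11

λ_X = 0.05740 m (from energy = 0.0216 meV, via λ = hc/E).
λ_Y = 2.883 × 10^-13 m (from frequency = 1.04 × 10^6 PHz, via λ = c/f).
Ratio = 0.05740 / 2.883 × 10^-13 = 1.99 × 10^11.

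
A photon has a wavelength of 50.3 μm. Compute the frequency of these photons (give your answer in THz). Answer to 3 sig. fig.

In SI units: λ = 50.3 μm = 5.03e-5 m.
Apply f = c/λ: f = 5.960e12 Hz.
Converting to THz: f = 5.960 THz ≈ 5.96 THz.

5.96 THz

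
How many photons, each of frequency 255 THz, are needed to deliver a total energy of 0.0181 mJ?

Per-photon energy: E = 1.690e-19 J (from frequency = 255 THz).
N = E_total / E_photon = 1.81e-5 J / 1.690e-19 J = 1.07e14.

1.07e14 photons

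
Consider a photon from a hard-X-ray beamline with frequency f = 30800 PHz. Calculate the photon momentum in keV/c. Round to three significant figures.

127 keV/c

Convert to SI: f = 30800 PHz = 3.08 × 10^19 Hz.
The photon relation is p = hf/c, giving p = 6.807 × 10^-23 kg·m/s.
Converting to keV/c: p = 127.4 keV/c ≈ 127 keV/c.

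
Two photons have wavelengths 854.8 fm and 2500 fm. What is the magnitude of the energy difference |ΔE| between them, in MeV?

Using E = hc/λ: E₁ = 2.3239e-13 J, E₂ = 7.9458e-14 J.
|ΔE| = |2.3239e-13 − 7.9458e-14| = 1.53e-13 J = 0.955 MeV.

0.955 MeV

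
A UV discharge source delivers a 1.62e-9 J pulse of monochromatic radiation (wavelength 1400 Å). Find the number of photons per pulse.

1.14e9 photons

Per-photon energy: E = 1.419e-18 J (from wavelength = 1400 Å).
N = E_total / E_photon = 1.62e-9 J / 1.419e-18 J = 1.14e9.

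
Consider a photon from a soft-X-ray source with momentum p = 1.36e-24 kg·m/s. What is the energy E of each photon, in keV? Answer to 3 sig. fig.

2.54 keV

For a photon E = pc, so E = 4.077e-16 J.
Converting to keV: E = 2.545 keV ≈ 2.54 keV.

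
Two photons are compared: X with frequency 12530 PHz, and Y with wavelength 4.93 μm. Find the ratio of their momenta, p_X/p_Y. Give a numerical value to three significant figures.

2.06 × 10^5

p_X = 2.769 × 10^-23 kg·m/s (from frequency = 12530 PHz, via p = hf/c).
p_Y = 1.344 × 10^-28 kg·m/s (from wavelength = 4.93 μm, via p = h/λ).
Ratio = 2.769 × 10^-23 / 1.344 × 10^-28 = 2.06 × 10^5.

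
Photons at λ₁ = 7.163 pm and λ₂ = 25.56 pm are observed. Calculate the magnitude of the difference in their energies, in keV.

Using E = hc/λ: E₁ = 2.7732e-14 J, E₂ = 7.7717e-15 J.
|ΔE| = |2.7732e-14 − 7.7717e-15| = 2.00e-14 J = 125 keV.

125 keV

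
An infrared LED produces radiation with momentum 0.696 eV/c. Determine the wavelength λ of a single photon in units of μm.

(h = 6.62607015 × 10^-34 J·s, c = 2.99792458 × 10^8 m/s, 1 eV = 1.602176634 × 10^-19 J.)
First convert: p = 0.696 eV/c = 3.7196 × 10^-28 kg·m/s.
Apply λ = h/p: λ = 1.781 × 10^-6 m.
Converting to μm: λ = 1.781 μm ≈ 1.78 μm.

1.78 μm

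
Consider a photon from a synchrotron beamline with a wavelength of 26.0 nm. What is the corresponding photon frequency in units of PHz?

(c = 2.99792458 × 10^8 m/s.)
First convert: λ = 26.0 nm = 2.60 × 10^-8 m.
For a photon f = c/λ, so f = 1.153 × 10^16 Hz.
Converting to PHz: f = 11.53 PHz ≈ 11.5 PHz.

11.5 PHz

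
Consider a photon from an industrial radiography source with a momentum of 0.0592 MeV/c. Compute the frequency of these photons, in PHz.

Use h = 6.62607015 × 10^-34 J·s, c = 2.99792458 × 10^8 m/s, 1 eV = 1.602176634 × 10^-19 J.
Convert to SI: p = 0.0592 MeV/c = 3.1638 × 10^-23 kg·m/s.
Since f = pc/h for a photon, f = 1.431 × 10^19 Hz.
Converting to PHz: f = 14310 PHz ≈ 1.43 × 10^4 PHz.

1.43 × 10^4 PHz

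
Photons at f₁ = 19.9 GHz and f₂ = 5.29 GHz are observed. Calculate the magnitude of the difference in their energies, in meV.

Using E = hf: E₁ = 1.319·10^-23 J, E₂ = 3.505·10^-24 J.
|ΔE| = |1.319·10^-23 − 3.505·10^-24| = 9.68·10^-24 J = 0.0604 meV.

0.0604 meV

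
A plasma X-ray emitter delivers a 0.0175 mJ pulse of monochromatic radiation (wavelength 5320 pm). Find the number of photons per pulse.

4.69 × 10^11 photons

Per-photon energy: E = 3.734 × 10^-17 J (from wavelength = 5320 pm).
N = E_total / E_photon = 1.75 × 10^-5 J / 3.734 × 10^-17 J = 4.69 × 10^11.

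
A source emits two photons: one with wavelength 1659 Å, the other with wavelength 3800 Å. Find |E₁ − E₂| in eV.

4.21 eV

Using E = hc/λ: E₁ = 1.1974 × 10^-18 J, E₂ = 5.2275 × 10^-19 J.
|ΔE| = |1.1974 × 10^-18 − 5.2275 × 10^-19| = 6.75 × 10^-19 J = 4.21 eV.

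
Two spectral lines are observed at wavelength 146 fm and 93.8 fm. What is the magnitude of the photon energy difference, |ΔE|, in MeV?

Using E = hc/λ: E₁ = 1.361 × 10^-12 J, E₂ = 2.118 × 10^-12 J.
|ΔE| = |1.361 × 10^-12 − 2.118 × 10^-12| = 7.57 × 10^-13 J = 4.73 MeV.

4.73 MeV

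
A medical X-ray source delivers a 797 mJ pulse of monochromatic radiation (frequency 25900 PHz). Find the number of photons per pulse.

4.64 × 10^13 photons

Per-photon energy: E = 1.716 × 10^-14 J (from frequency = 25900 PHz).
N = E_total / E_photon = 0.797 J / 1.716 × 10^-14 J = 4.64 × 10^13.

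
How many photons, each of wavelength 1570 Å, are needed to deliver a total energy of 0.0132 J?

Per-photon energy: E = 1.265 × 10^-18 J (from wavelength = 1570 Å).
N = E_total / E_photon = 0.0132 J / 1.265 × 10^-18 J = 1.04 × 10^16.

1.04 × 10^16 photons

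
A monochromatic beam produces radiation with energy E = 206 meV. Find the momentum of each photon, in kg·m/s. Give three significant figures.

1.10 × 10^-28 kg·m/s

Use c = 2.99792458 × 10^8 m/s, 1 eV = 1.602176634 × 10^-19 J.
First convert: E = 206 meV = 3.3005 × 10^-20 J.
Apply p = E/c: p = 1.101 × 10^-28 kg·m/s.
So p ≈ 1.10 × 10^-28 kg·m/s.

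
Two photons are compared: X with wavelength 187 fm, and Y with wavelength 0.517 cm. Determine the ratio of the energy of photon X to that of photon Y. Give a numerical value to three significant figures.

2.76e10

E_X = 1.062e-12 J (from wavelength = 187 fm, via E = hc/λ).
E_Y = 3.842e-23 J (from wavelength = 0.517 cm, via E = hc/λ).
Ratio = 1.062e-12 / 3.842e-23 = 2.76e10.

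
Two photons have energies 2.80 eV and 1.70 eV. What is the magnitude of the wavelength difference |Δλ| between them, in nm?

287 nm

Using λ = hc/E: λ₁ = 4.428e-7 m, λ₂ = 7.293e-7 m.
|Δλ| = |4.428e-7 − 7.293e-7| = 2.87e-7 m = 287 nm.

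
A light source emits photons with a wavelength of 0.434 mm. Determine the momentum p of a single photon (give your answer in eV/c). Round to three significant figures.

2.86e-3 eV/c

(h = 6.62607015e-34 J·s, c = 2.99792458e8 m/s, 1 eV = 1.602176634e-19 J.)
Convert to SI: λ = 0.434 mm = 4.34e-4 m.
The photon relation is p = h/λ, giving p = 1.527e-30 kg·m/s.
Converting to eV/c: p = 0.002857 eV/c ≈ 2.86e-3 eV/c.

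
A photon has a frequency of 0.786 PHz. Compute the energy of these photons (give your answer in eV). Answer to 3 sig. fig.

In SI units: f = 0.786 PHz = 7.86e14 Hz.
The photon relation is E = hf, giving E = 5.208e-19 J.
Converting to eV: E = 3.251 eV ≈ 3.25 eV.

3.25 eV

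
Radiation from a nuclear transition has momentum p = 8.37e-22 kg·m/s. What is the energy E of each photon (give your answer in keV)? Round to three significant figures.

1570 keV

Since E = pc for a photon, E = 2.509e-13 J.
Converting to keV: E = 1566 keV ≈ 1570 keV.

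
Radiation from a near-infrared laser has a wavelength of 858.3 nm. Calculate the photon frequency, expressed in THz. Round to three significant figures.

First convert: λ = 858.3 nm = 8.583 × 10^-7 m.
For a photon f = c/λ, so f = 3.493 × 10^14 Hz.
Converting to THz: f = 349.3 THz ≈ 349 THz.

349 THz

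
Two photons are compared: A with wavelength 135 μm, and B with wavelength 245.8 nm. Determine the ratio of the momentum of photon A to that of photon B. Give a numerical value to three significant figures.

p_A = 4.908e-30 kg·m/s (from wavelength = 135 μm, via p = h/λ).
p_B = 2.696e-27 kg·m/s (from wavelength = 245.8 nm, via p = h/λ).
Ratio = 4.908e-30 / 2.696e-27 = 1.82e-3.

1.82e-3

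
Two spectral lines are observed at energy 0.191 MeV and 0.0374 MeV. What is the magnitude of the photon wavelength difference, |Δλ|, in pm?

26.7 pm

Using λ = hc/E: λ₁ = 6.491 × 10^-12 m, λ₂ = 3.315 × 10^-11 m.
|Δλ| = |6.491 × 10^-12 − 3.315 × 10^-11| = 2.67 × 10^-11 m = 26.7 pm.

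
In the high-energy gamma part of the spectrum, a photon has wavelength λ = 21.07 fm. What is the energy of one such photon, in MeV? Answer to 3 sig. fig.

58.8 MeV

(h = 6.62607015e-34 J·s, c = 2.99792458e8 m/s, 1 eV = 1.602176634e-19 J.)
Convert to SI: λ = 21.07 fm = 2.107e-14 m.
Since E = hc/λ for a photon, E = 9.428e-12 J.
Converting to MeV: E = 58.84 MeV ≈ 58.8 MeV.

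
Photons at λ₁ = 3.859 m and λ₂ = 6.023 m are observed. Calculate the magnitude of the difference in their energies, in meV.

1.15 × 10^-4 meV

Using E = hc/λ: E₁ = 5.1476 × 10^-26 J, E₂ = 3.2981 × 10^-26 J.
|ΔE| = |5.1476 × 10^-26 − 3.2981 × 10^-26| = 1.85 × 10^-26 J = 1.15 × 10^-4 meV.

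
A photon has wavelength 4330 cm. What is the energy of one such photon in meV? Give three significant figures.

In SI units: λ = 4330 cm = 43.3 m.
The photon relation is E = hc/λ, giving E = 4.588 × 10^-27 J.
Converting to meV: E = 2.863 × 10^-5 meV ≈ 2.86 × 10^-5 meV.

2.86 × 10^-5 meV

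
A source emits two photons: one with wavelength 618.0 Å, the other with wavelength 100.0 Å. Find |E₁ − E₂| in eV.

104 eV

Using E = hc/λ: E₁ = 3.2143·10^-18 J, E₂ = 1.9864·10^-17 J.
|ΔE| = |3.2143·10^-18 − 1.9864·10^-17| = 1.67·10^-17 J = 104 eV.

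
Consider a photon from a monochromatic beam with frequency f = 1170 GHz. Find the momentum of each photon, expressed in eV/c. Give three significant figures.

4.84e-3 eV/c

Convert to SI: f = 1170 GHz = 1.17e12 Hz.
For a photon p = hf/c, so p = 2.586e-30 kg·m/s.
Converting to eV/c: p = 0.004839 eV/c ≈ 4.84e-3 eV/c.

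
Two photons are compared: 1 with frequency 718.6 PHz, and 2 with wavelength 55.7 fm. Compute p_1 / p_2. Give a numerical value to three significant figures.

1.34·10^-4

p_1 = 1.588·10^-24 kg·m/s (from frequency = 718.6 PHz, via p = hf/c).
p_2 = 1.190·10^-20 kg·m/s (from wavelength = 55.7 fm, via p = h/λ).
Ratio = 1.588·10^-24 / 1.190·10^-20 = 1.34·10^-4.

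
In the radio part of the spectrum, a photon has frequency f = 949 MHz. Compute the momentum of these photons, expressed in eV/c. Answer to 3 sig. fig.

3.92e-6 eV/c

Take h = 6.62607015e-34 J·s, c = 2.99792458e8 m/s, 1 eV = 1.602176634e-19 J.
First convert: f = 949 MHz = 9.49e8 Hz.
The photon relation is p = hf/c, giving p = 2.097e-33 kg·m/s.
Converting to eV/c: p = 3.925e-6 eV/c ≈ 3.92e-6 eV/c.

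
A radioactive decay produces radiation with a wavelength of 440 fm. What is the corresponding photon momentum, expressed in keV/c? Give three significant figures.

Use h = 6.62607015e-34 J·s, c = 2.99792458e8 m/s, 1 eV = 1.602176634e-19 J.
First convert: λ = 440 fm = 4.4e-13 m.
Apply p = h/λ: p = 1.506e-21 kg·m/s.
Converting to keV/c: p = 2818 keV/c ≈ 2820 keV/c.

2820 keV/c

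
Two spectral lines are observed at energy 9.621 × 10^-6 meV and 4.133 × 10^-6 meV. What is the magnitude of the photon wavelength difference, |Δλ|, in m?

Using λ = hc/E: λ₁ = 128.87 m, λ₂ = 299.99 m.
|Δλ| = |128.87 − 299.99| = 171 m.

171 m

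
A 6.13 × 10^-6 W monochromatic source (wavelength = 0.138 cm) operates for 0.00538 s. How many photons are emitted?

Total energy: E_total = P·t = 6.13 × 10^-6 × 0.00538 = 3.298 × 10^-8 J.
Per-photon energy: E = 1.439 × 10^-22 J.
N = E_total / E_photon = 2.29 × 10^14.

2.29 × 10^14 photons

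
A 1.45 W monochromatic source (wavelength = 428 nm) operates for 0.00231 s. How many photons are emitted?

7.22 × 10^15 photons

Total energy: E_total = P·t = 1.45 × 0.00231 = 0.003350 J.
Per-photon energy: E = 4.641 × 10^-19 J.
N = E_total / E_photon = 7.22 × 10^15.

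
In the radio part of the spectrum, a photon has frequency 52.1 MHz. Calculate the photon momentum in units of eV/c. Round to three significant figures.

2.15 × 10^-7 eV/c

Take h = 6.62607015 × 10^-34 J·s, c = 2.99792458 × 10^8 m/s, 1 eV = 1.602176634 × 10^-19 J.
Convert to SI: f = 52.1 MHz = 5.21 × 10^7 Hz.
Apply p = hf/c: p = 1.152 × 10^-34 kg·m/s.
Converting to eV/c: p = 2.155 × 10^-7 eV/c ≈ 2.15 × 10^-7 eV/c.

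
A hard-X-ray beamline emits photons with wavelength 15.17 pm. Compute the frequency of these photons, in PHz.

Convert to SI: λ = 15.17 pm = 1.517 × 10^-11 m.
Since f = c/λ for a photon, f = 1.976 × 10^19 Hz.
Converting to PHz: f = 19760 PHz ≈ 1.98 × 10^4 PHz.

1.98 × 10^4 PHz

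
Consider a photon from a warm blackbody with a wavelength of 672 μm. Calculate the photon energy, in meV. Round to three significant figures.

1.85 meV

Convert to SI: λ = 672 μm = 6.72 × 10^-4 m.
For a photon E = hc/λ, so E = 2.956 × 10^-22 J.
Converting to meV: E = 1.845 meV ≈ 1.85 meV.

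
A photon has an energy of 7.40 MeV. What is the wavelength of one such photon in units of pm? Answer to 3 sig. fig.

Take h = 6.62607015e-34 J·s, c = 2.99792458e8 m/s, 1 eV = 1.602176634e-19 J.
First convert: E = 7.40 MeV = 1.1856e-12 J.
Apply λ = hc/E: λ = 1.675e-13 m.
Converting to pm: λ = 0.1675 pm ≈ 0.168 pm.

0.168 pm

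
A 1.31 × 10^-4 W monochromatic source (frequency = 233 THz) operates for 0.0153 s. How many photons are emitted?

1.30 × 10^13 photons

Total energy: E_total = P·t = 1.31 × 10^-4 × 0.0153 = 2.004 × 10^-6 J.
Per-photon energy: E = 1.544 × 10^-19 J.
N = E_total / E_photon = 1.30 × 10^13.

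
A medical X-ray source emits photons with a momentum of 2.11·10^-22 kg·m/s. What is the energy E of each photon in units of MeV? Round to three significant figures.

Apply E = pc: E = 6.326·10^-14 J.
Converting to MeV: E = 0.3948 MeV ≈ 0.395 MeV.

0.395 MeV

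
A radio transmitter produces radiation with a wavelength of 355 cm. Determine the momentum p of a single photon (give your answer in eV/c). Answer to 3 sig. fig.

Use h = 6.62607015 × 10^-34 J·s, c = 2.99792458 × 10^8 m/s, 1 eV = 1.602176634 × 10^-19 J.
Convert to SI: λ = 355 cm = 3.55 m.
Since p = h/λ for a photon, p = 1.866 × 10^-34 kg·m/s.
Converting to eV/c: p = 3.493 × 10^-7 eV/c ≈ 3.49 × 10^-7 eV/c.

3.49 × 10^-7 eV/c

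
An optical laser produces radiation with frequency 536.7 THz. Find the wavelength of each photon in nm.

559 nm

(c = 2.99792458 × 10^8 m/s.)
In SI units: f = 536.7 THz = 5.367 × 10^14 Hz.
Apply λ = c/f: λ = 5.586 × 10^-7 m.
Converting to nm: λ = 558.6 nm ≈ 559 nm.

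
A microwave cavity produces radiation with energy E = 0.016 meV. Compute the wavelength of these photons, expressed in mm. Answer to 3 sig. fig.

Convert to SI: E = 0.016 meV = 2.5635·10^-24 J.
The photon relation is λ = hc/E, giving λ = 0.07749 m.
Converting to mm: λ = 77.49 mm ≈ 77.5 mm.

77.5 mm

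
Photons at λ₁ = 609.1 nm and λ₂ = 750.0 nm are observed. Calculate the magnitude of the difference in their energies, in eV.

0.382 eV

Using E = hc/λ: E₁ = 3.2613·10^-19 J, E₂ = 2.6486·10^-19 J.
|ΔE| = |3.2613·10^-19 − 2.6486·10^-19| = 6.13·10^-20 J = 0.382 eV.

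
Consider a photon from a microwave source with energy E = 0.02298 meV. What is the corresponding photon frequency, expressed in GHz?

Use h = 6.62607015e-34 J·s, 1 eV = 1.602176634e-19 J.
In SI units: E = 0.02298 meV = 3.6818e-24 J.
The photon relation is f = E/h, giving f = 5.557e9 Hz.
Converting to GHz: f = 5.557 GHz ≈ 5.56 GHz.

5.56 GHz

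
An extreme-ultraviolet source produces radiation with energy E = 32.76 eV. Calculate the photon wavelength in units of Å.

Convert to SI: E = 32.76 eV = 5.2487 × 10^-18 J.
Apply λ = hc/E: λ = 3.785 × 10^-8 m.
Converting to Å: λ = 378.5 Å ≈ 378 Å.

378 Å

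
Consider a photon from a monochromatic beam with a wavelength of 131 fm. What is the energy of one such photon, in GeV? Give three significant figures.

9.46 × 10^-3 GeV

First convert: λ = 131 fm = 1.31 × 10^-13 m.
For a photon E = hc/λ, so E = 1.516 × 10^-12 J.
Converting to GeV: E = 0.009464 GeV ≈ 9.46 × 10^-3 GeV.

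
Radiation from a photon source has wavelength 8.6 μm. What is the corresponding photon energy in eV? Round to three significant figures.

0.144 eV

(h = 6.62607015 × 10^-34 J·s, c = 2.99792458 × 10^8 m/s, 1 eV = 1.602176634 × 10^-19 J.)
Convert to SI: λ = 8.6 μm = 8.6 × 10^-6 m.
For a photon E = hc/λ, so E = 2.310 × 10^-20 J.
Converting to eV: E = 0.1442 eV ≈ 0.144 eV.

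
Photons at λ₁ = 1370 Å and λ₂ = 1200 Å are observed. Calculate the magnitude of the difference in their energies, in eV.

1.28 eV

Using E = hc/λ: E₁ = 1.450e-18 J, E₂ = 1.655e-18 J.
|ΔE| = |1.450e-18 − 1.655e-18| = 2.05e-19 J = 1.28 eV.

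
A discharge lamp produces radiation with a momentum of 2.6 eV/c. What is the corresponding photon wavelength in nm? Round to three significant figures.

Use h = 6.62607015e-34 J·s, c = 2.99792458e8 m/s, 1 eV = 1.602176634e-19 J.
First convert: p = 2.6 eV/c = 1.3895e-27 kg·m/s.
Apply λ = h/p: λ = 4.769e-7 m.
Converting to nm: λ = 476.9 nm ≈ 477 nm.

477 nm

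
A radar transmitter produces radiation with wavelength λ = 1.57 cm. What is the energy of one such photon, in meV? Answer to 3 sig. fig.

0.0790 meV

Take h = 6.62607015e-34 J·s, c = 2.99792458e8 m/s, 1 eV = 1.602176634e-19 J.
Convert to SI: λ = 1.57 cm = 0.0157 m.
The photon relation is E = hc/λ, giving E = 1.265e-23 J.
Converting to meV: E = 0.07897 meV ≈ 0.0790 meV.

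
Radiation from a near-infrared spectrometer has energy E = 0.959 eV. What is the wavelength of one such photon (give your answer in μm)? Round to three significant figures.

1.29 μm

In SI units: E = 0.959 eV = 1.5365 × 10^-19 J.
Apply λ = hc/E: λ = 1.293 × 10^-6 m.
Converting to μm: λ = 1.293 μm ≈ 1.29 μm.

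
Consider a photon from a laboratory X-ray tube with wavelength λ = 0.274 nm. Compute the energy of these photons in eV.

4520 eV

Convert to SI: λ = 0.274 nm = 2.74 × 10^-10 m.
Since E = hc/λ for a photon, E = 7.250 × 10^-16 J.
Converting to eV: E = 4525 eV ≈ 4520 eV.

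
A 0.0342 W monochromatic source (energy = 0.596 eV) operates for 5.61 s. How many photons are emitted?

2.01 × 10^18 photons

Total energy: E_total = P·t = 0.0342 × 5.61 = 0.1919 J.
Per-photon energy: E = 9.549 × 10^-20 J.
N = E_total / E_photon = 2.01 × 10^18.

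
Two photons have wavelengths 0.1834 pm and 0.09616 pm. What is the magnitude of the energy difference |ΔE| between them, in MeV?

6.13 MeV

Using E = hc/λ: E₁ = 1.0831 × 10^-12 J, E₂ = 2.0658 × 10^-12 J.
|ΔE| = |1.0831 × 10^-12 − 2.0658 × 10^-12| = 9.83 × 10^-13 J = 6.13 MeV.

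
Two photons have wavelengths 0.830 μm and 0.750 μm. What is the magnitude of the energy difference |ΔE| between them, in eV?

Using E = hc/λ: E₁ = 2.393e-19 J, E₂ = 2.649e-19 J.
|ΔE| = |2.393e-19 − 2.649e-19| = 2.55e-20 J = 0.159 eV.

0.159 eV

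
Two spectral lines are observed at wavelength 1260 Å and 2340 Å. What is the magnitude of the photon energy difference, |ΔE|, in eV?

4.54 eV

Using E = hc/λ: E₁ = 1.577 × 10^-18 J, E₂ = 8.489 × 10^-19 J.
|ΔE| = |1.577 × 10^-18 − 8.489 × 10^-19| = 7.28 × 10^-19 J = 4.54 eV.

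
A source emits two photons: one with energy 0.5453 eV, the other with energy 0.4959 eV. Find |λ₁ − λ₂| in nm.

226 nm

Using λ = hc/E: λ₁ = 2.2737 × 10^-6 m, λ₂ = 2.5002 × 10^-6 m.
|Δλ| = |2.2737 × 10^-6 − 2.5002 × 10^-6| = 2.26 × 10^-7 m = 226 nm.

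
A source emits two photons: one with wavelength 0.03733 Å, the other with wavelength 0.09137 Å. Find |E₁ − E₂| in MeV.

Using E = hc/λ: E₁ = 5.3213·10^-14 J, E₂ = 2.1741·10^-14 J.
|ΔE| = |5.3213·10^-14 − 2.1741·10^-14| = 3.15·10^-14 J = 0.196 MeV.

0.196 MeV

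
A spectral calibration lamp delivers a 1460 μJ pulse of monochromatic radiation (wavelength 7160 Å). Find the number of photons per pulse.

Per-photon energy: E = 2.774 × 10^-19 J (from wavelength = 7160 Å).
N = E_total / E_photon = 0.00146 J / 2.774 × 10^-19 J = 5.26 × 10^15.

5.26 × 10^15 photons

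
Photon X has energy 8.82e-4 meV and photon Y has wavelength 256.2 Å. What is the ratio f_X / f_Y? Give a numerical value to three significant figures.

f_X = 2.133e8 Hz (from energy = 8.82e-4 meV, via f = E/h).
f_Y = 1.170e16 Hz (from wavelength = 256.2 Å, via f = c/λ).
Ratio = 2.133e8 / 1.170e16 = 1.82e-8.

1.82e-8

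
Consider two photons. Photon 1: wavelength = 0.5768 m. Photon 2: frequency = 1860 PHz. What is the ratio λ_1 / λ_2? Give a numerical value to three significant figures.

λ_1 = 0.5768 m (from wavelength = 0.5768 m, via λ given directly).
λ_2 = 1.612e-10 m (from frequency = 1860 PHz, via λ = c/f).
Ratio = 0.5768 / 1.612e-10 = 3.58e9.

3.58e9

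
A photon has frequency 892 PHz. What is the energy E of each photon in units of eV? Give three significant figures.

3690 eV

Convert to SI: f = 892 PHz = 8.92 × 10^17 Hz.
Since E = hf for a photon, E = 5.910 × 10^-16 J.
Converting to eV: E = 3689 eV ≈ 3690 eV.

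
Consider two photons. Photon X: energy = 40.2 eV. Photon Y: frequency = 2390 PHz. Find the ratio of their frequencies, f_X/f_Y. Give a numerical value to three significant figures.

4.07 × 10^-3

f_X = 9.720 × 10^15 Hz (from energy = 40.2 eV, via f = E/h).
f_Y = 2.390 × 10^18 Hz (from frequency = 2390 PHz, via f given directly).
Ratio = 9.720 × 10^15 / 2.390 × 10^18 = 4.07 × 10^-3.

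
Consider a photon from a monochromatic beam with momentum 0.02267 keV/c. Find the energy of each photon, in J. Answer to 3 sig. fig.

In SI units: p = 0.02267 keV/c = 1.2115·10^-26 kg·m/s.
Since E = pc for a photon, E = 3.632·10^-18 J.
So E ≈ 3.63·10^-18 J.

3.63·10^-18 J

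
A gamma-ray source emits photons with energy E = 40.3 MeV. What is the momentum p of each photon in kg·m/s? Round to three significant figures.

2.15 × 10^-20 kg·m/s

First convert: E = 40.3 MeV = 6.4568 × 10^-12 J.
For a photon p = E/c, so p = 2.154 × 10^-20 kg·m/s.
So p ≈ 2.15 × 10^-20 kg·m/s.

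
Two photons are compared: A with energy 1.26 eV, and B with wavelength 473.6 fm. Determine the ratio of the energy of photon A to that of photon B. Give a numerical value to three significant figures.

E_A = 2.019 × 10^-19 J (from energy = 1.26 eV, via E given directly).
E_B = 4.194 × 10^-13 J (from wavelength = 473.6 fm, via E = hc/λ).
Ratio = 2.019 × 10^-19 / 4.194 × 10^-13 = 4.81 × 10^-7.

4.81 × 10^-7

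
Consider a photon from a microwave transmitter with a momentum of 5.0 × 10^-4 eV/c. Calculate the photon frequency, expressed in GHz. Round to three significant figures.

Take h = 6.62607015 × 10^-34 J·s, c = 2.99792458 × 10^8 m/s, 1 eV = 1.602176634 × 10^-19 J.
First convert: p = 5.0 × 10^-4 eV/c = 2.6721 × 10^-31 kg·m/s.
Since f = pc/h for a photon, f = 1.209 × 10^11 Hz.
Converting to GHz: f = 120.9 GHz ≈ 121 GHz.

121 GHz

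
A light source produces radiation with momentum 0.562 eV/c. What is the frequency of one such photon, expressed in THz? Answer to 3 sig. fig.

136 THz

Take h = 6.62607015e-34 J·s, c = 2.99792458e8 m/s, 1 eV = 1.602176634e-19 J.
In SI units: p = 0.562 eV/c = 3.0035e-28 kg·m/s.
Apply f = pc/h: f = 1.359e14 Hz.
Converting to THz: f = 135.9 THz ≈ 136 THz.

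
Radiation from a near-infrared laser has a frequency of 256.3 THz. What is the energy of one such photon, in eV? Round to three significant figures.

1.06 eV

Convert to SI: f = 256.3 THz = 2.563 × 10^14 Hz.
Apply E = hf: E = 1.698 × 10^-19 J.
Converting to eV: E = 1.060 eV ≈ 1.06 eV.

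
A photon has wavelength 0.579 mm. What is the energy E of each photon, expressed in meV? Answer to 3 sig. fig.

2.14 meV

(h = 6.62607015e-34 J·s, c = 2.99792458e8 m/s, 1 eV = 1.602176634e-19 J.)
In SI units: λ = 0.579 mm = 5.79e-4 m.
The photon relation is E = hc/λ, giving E = 3.431e-22 J.
Converting to meV: E = 2.141 meV ≈ 2.14 meV.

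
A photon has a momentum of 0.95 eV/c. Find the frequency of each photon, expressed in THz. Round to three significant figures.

Take h = 6.62607015 × 10^-34 J·s, c = 2.99792458 × 10^8 m/s, 1 eV = 1.602176634 × 10^-19 J.
In SI units: p = 0.95 eV/c = 5.0771 × 10^-28 kg·m/s.
For a photon f = pc/h, so f = 2.297 × 10^14 Hz.
Converting to THz: f = 229.7 THz ≈ 230 THz.

230 THz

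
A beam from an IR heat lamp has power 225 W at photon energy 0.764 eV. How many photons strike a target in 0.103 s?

Total energy: E_total = P·t = 225 × 0.103 = 23.17 J.
Per-photon energy: E = 1.224·10^-19 J.
N = E_total / E_photon = 1.89·10^20.

1.89·10^20 photons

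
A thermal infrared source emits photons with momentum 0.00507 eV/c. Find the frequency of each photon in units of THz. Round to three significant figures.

First convert: p = 0.00507 eV/c = 2.7096e-30 kg·m/s.
For a photon f = pc/h, so f = 1.226e12 Hz.
Converting to THz: f = 1.226 THz ≈ 1.23 THz.

1.23 THz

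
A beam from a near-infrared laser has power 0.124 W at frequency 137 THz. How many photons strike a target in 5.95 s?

Total energy: E_total = P·t = 0.124 × 5.95 = 0.7378 J.
Per-photon energy: E = 9.078·10^-20 J.
N = E_total / E_photon = 8.13·10^18.

8.13·10^18 photons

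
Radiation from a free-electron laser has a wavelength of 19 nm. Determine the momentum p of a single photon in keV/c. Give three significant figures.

In SI units: λ = 19 nm = 1.9·10^-8 m.
The photon relation is p = h/λ, giving p = 3.487·10^-26 kg·m/s.
Converting to keV/c: p = 0.06525 keV/c ≈ 0.0653 keV/c.

0.0653 keV/c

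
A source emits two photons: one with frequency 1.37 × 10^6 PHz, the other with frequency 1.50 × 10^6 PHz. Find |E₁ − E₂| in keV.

538 keV

Using E = hf: E₁ = 9.078 × 10^-13 J, E₂ = 9.939 × 10^-13 J.
|ΔE| = |9.078 × 10^-13 − 9.939 × 10^-13| = 8.61 × 10^-14 J = 538 keV.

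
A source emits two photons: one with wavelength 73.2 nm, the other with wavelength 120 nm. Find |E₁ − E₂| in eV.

6.61 eV

Using E = hc/λ: E₁ = 2.714e-18 J, E₂ = 1.655e-18 J.
|ΔE| = |2.714e-18 − 1.655e-18| = 1.06e-18 J = 6.61 eV.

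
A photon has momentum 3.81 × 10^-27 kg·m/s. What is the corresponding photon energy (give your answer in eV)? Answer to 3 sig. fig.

Apply E = pc: E = 1.142 × 10^-18 J.
Converting to eV: E = 7.129 eV ≈ 7.13 eV.

7.13 eV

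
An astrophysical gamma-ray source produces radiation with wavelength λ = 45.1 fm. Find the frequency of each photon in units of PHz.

(c = 2.99792458e8 m/s.)
In SI units: λ = 45.1 fm = 4.51e-14 m.
For a photon f = c/λ, so f = 6.647e21 Hz.
Converting to PHz: f = 6.647e6 PHz ≈ 6.65e6 PHz.

6.65e6 PHz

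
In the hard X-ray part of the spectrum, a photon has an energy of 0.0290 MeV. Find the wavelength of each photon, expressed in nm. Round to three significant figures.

0.0428 nm

(h = 6.62607015e-34 J·s, c = 2.99792458e8 m/s, 1 eV = 1.602176634e-19 J.)
In SI units: E = 0.0290 MeV = 4.6463e-15 J.
Apply λ = hc/E: λ = 4.275e-11 m.
Converting to nm: λ = 0.04275 nm ≈ 0.0428 nm.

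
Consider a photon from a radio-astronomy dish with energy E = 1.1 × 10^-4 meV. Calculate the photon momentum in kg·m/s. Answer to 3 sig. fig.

(c = 2.99792458 × 10^8 m/s, 1 eV = 1.602176634 × 10^-19 J.)
Convert to SI: E = 1.1 × 10^-4 meV = 1.7624 × 10^-26 J.
Since p = E/c for a photon, p = 5.879 × 10^-35 kg·m/s.
So p ≈ 5.88 × 10^-35 kg·m/s.

5.88 × 10^-35 kg·m/s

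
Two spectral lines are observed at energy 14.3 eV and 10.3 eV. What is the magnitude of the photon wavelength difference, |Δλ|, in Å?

Using λ = hc/E: λ₁ = 8.670·10^-8 m, λ₂ = 1.204·10^-7 m.
|Δλ| = |8.670·10^-8 − 1.204·10^-7| = 3.37·10^-8 m = 337 Å.

337 Å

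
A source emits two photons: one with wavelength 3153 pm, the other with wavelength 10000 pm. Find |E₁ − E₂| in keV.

0.269 keV

Using E = hc/λ: E₁ = 6.3002·10^-17 J, E₂ = 1.9864·10^-17 J.
|ΔE| = |6.3002·10^-17 − 1.9864·10^-17| = 4.31·10^-17 J = 0.269 keV.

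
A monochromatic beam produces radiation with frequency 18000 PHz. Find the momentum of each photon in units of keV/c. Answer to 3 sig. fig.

Use h = 6.62607015 × 10^-34 J·s, c = 2.99792458 × 10^8 m/s, 1 eV = 1.602176634 × 10^-19 J.
Convert to SI: f = 18000 PHz = 1.80 × 10^19 Hz.
The photon relation is p = hf/c, giving p = 3.978 × 10^-23 kg·m/s.
Converting to keV/c: p = 74.44 keV/c ≈ 74.4 keV/c.

74.4 keV/c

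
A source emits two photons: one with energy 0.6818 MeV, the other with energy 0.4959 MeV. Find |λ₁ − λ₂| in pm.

Using λ = hc/E: λ₁ = 1.8185 × 10^-12 m, λ₂ = 2.5002 × 10^-12 m.
|Δλ| = |1.8185 × 10^-12 − 2.5002 × 10^-12| = 6.82 × 10^-13 m = 0.682 pm.

0.682 pm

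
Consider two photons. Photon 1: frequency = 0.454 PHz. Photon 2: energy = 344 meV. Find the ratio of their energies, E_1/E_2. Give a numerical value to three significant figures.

5.46

E_1 = 3.008 × 10^-19 J (from frequency = 0.454 PHz, via E = hf).
E_2 = 5.511 × 10^-20 J (from energy = 344 meV, via E given directly).
Ratio = 3.008 × 10^-19 / 5.511 × 10^-20 = 5.46.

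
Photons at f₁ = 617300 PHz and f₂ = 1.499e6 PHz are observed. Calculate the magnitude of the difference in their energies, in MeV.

Using E = hf: E₁ = 4.0903e-13 J, E₂ = 9.9325e-13 J.
|ΔE| = |4.0903e-13 − 9.9325e-13| = 5.84e-13 J = 3.65 MeV.

3.65 MeV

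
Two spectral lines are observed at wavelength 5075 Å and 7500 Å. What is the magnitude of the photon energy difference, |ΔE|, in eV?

Using E = hc/λ: E₁ = 3.9142 × 10^-19 J, E₂ = 2.6486 × 10^-19 J.
|ΔE| = |3.9142 × 10^-19 − 2.6486 × 10^-19| = 1.27 × 10^-19 J = 0.790 eV.

0.790 eV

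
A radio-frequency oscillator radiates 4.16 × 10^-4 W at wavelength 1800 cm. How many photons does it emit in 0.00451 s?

Total energy: E_total = P·t = 4.16 × 10^-4 × 0.00451 = 1.876 × 10^-6 J.
Per-photon energy: E = 1.104 × 10^-26 J.
N = E_total / E_photon = 1.70 × 10^20.

1.70 × 10^20 photons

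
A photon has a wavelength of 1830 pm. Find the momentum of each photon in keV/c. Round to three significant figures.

Convert to SI: λ = 1830 pm = 1.83·10^-9 m.
Apply p = h/λ: p = 3.621·10^-25 kg·m/s.
Converting to keV/c: p = 0.6775 keV/c ≈ 0.678 keV/c.

0.678 keV/c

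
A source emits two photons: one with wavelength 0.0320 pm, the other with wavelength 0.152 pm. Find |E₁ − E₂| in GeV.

Using E = hc/λ: E₁ = 6.208e-12 J, E₂ = 1.307e-12 J.
|ΔE| = |6.208e-12 − 1.307e-12| = 4.90e-12 J = 0.0306 GeV.

0.0306 GeV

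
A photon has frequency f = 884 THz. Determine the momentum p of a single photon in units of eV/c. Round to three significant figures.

(h = 6.62607015 × 10^-34 J·s, c = 2.99792458 × 10^8 m/s, 1 eV = 1.602176634 × 10^-19 J.)
In SI units: f = 884 THz = 8.84 × 10^14 Hz.
Apply p = hf/c: p = 1.954 × 10^-27 kg·m/s.
Converting to eV/c: p = 3.656 eV/c ≈ 3.66 eV/c.

3.66 eV/c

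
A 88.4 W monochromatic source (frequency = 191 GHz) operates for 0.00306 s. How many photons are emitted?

Total energy: E_total = P·t = 88.4 × 0.00306 = 0.2705 J.
Per-photon energy: E = 1.266e-22 J.
N = E_total / E_photon = 2.14e21.

2.14e21 photons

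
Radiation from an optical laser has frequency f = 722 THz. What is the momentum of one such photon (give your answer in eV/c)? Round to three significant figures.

2.99 eV/c

Use h = 6.62607015e-34 J·s, c = 2.99792458e8 m/s, 1 eV = 1.602176634e-19 J.
First convert: f = 722 THz = 7.22e14 Hz.
Apply p = hf/c: p = 1.596e-27 kg·m/s.
Converting to eV/c: p = 2.986 eV/c ≈ 2.99 eV/c.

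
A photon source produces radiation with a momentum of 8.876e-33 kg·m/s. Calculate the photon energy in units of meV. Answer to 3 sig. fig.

Use c = 2.99792458e8 m/s, 1 eV = 1.602176634e-19 J.
For a photon E = pc, so E = 2.661e-24 J.
Converting to meV: E = 0.01661 meV ≈ 0.0166 meV.

0.0166 meV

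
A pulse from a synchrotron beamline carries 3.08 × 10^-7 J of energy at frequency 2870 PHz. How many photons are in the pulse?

Per-photon energy: E = 1.902 × 10^-15 J (from frequency = 2870 PHz).
N = E_total / E_photon = 3.08 × 10^-7 J / 1.902 × 10^-15 J = 1.62 × 10^8.

1.62 × 10^8 photons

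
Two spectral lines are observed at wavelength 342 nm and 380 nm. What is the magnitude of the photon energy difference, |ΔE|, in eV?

0.363 eV

Using E = hc/λ: E₁ = 5.808e-19 J, E₂ = 5.227e-19 J.
|ΔE| = |5.808e-19 − 5.227e-19| = 5.81e-20 J = 0.363 eV.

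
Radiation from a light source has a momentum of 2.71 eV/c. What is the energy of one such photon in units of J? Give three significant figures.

4.34 × 10^-19 J

Take c = 2.99792458 × 10^8 m/s, 1 eV = 1.602176634 × 10^-19 J.
In SI units: p = 2.71 eV/c = 1.4483 × 10^-27 kg·m/s.
Since E = pc for a photon, E = 4.342 × 10^-19 J.
So E ≈ 4.34 × 10^-19 J.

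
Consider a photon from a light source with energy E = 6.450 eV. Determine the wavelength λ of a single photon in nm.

192 nm

Convert to SI: E = 6.450 eV = 1.0334·10^-18 J.
For a photon λ = hc/E, so λ = 1.922·10^-7 m.
Converting to nm: λ = 192.2 nm ≈ 192 nm.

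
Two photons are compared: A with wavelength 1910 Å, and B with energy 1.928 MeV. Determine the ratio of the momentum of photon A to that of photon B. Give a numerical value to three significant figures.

p_A = 3.469e-27 kg·m/s (from wavelength = 1910 Å, via p = h/λ).
p_B = 1.030e-21 kg·m/s (from energy = 1.928 MeV, via p = E/c).
Ratio = 3.469e-27 / 1.030e-21 = 3.37e-6.

3.37e-6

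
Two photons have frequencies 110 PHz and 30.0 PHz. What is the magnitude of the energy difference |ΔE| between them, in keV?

0.331 keV

Using E = hf: E₁ = 7.289e-17 J, E₂ = 1.988e-17 J.
|ΔE| = |7.289e-17 − 1.988e-17| = 5.30e-17 J = 0.331 keV.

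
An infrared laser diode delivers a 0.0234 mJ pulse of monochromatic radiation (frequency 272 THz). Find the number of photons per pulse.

1.30e14 photons

Per-photon energy: E = 1.802e-19 J (from frequency = 272 THz).
N = E_total / E_photon = 2.34e-5 J / 1.802e-19 J = 1.30e14.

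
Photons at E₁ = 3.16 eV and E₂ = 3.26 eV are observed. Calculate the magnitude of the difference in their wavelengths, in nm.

Using λ = hc/E: λ₁ = 3.924e-7 m, λ₂ = 3.803e-7 m.
|Δλ| = |3.924e-7 − 3.803e-7| = 1.20e-8 m = 12.0 nm.

12.0 nm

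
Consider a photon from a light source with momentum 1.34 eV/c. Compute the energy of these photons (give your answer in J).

2.15 × 10^-19 J

Take c = 2.99792458 × 10^8 m/s, 1 eV = 1.602176634 × 10^-19 J.
Convert to SI: p = 1.34 eV/c = 7.1613 × 10^-28 kg·m/s.
Since E = pc for a photon, E = 2.147 × 10^-19 J.
So E ≈ 2.15 × 10^-19 J.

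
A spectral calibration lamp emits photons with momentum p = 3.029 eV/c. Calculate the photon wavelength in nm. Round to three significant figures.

409 nm

(h = 6.62607015e-34 J·s, c = 2.99792458e8 m/s, 1 eV = 1.602176634e-19 J.)
First convert: p = 3.029 eV/c = 1.6188e-27 kg·m/s.
For a photon λ = h/p, so λ = 4.093e-7 m.
Converting to nm: λ = 409.3 nm ≈ 409 nm.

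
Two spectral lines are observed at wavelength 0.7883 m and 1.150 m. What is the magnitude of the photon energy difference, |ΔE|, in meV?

4.95·10^-4 meV

Using E = hc/λ: E₁ = 2.5199·10^-25 J, E₂ = 1.7273·10^-25 J.
|ΔE| = |2.5199·10^-25 − 1.7273·10^-25| = 7.93·10^-26 J = 4.95·10^-4 meV.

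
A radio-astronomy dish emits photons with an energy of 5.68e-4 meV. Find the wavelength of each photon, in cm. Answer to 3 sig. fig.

218 cm

Take h = 6.62607015e-34 J·s, c = 2.99792458e8 m/s, 1 eV = 1.602176634e-19 J.
Convert to SI: E = 5.68e-4 meV = 9.1004e-26 J.
Since λ = hc/E for a photon, λ = 2.183 m.
Converting to cm: λ = 218.3 cm ≈ 218 cm.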